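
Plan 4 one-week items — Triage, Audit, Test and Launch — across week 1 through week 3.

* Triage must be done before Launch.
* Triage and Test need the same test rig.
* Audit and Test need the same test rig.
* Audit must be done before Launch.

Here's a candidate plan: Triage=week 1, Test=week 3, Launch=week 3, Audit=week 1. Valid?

Triage and Test need the same test rig — holds.
Audit must be done before Launch — holds.
Triage must be done before Launch — holds.
Audit and Test need the same test rig — holds.

Yes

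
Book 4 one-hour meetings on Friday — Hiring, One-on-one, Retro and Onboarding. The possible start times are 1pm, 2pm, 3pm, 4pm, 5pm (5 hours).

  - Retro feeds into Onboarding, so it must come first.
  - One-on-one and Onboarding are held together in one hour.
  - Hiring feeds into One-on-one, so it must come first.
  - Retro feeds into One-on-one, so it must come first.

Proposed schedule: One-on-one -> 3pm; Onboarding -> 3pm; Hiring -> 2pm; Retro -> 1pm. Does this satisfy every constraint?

Retro feeds into Onboarding, so it must come first — holds.
Retro feeds into One-on-one, so it must come first — holds.
One-on-one and Onboarding are held together in one hour — holds.
Hiring feeds into One-on-one, so it must come first — holds.

Valid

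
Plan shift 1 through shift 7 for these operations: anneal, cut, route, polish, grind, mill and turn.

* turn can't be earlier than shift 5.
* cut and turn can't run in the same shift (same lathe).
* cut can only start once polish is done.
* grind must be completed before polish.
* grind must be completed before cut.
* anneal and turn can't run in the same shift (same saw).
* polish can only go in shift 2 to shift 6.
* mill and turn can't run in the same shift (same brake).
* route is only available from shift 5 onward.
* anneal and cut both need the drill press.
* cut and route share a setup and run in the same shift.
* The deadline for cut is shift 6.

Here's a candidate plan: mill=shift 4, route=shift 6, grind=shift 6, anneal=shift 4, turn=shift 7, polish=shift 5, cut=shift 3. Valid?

turn can't be earlier than shift 5 — holds.
The deadline for cut is shift 6 — holds.
cut can only start once polish is done — violated.
cut and route share a setup and run in the same shift — violated.
polish can only go in shift 2 to shift 6 — holds.
mill and turn can't run in the same shift (same brake) — holds.
grind must be completed before cut — violated.
route is only available from shift 5 onward — holds.
anneal and cut both need the drill press — holds.
grind must be completed before polish — violated.
cut and turn can't run in the same shift (same lathe) — holds.
anneal and turn can't run in the same shift (same saw) — holds.

No. grind must be completed before cut is not satisfied.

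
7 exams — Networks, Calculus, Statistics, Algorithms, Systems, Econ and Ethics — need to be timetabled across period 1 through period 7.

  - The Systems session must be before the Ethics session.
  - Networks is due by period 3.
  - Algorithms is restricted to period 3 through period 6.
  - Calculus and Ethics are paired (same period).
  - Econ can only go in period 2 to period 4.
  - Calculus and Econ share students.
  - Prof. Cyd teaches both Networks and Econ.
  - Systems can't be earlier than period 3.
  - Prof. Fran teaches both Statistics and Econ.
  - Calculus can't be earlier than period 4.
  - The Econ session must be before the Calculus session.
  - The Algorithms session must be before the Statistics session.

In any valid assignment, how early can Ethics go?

Precedence pushes Ethics to at least period 4.
Ethics at period 4 is achievable: Statistics in period 4; Systems in period 3; Networks in period 1; Algorithms in period 3; Ethics in period 4; Calculus in period 4; Econ in period 2.

period 4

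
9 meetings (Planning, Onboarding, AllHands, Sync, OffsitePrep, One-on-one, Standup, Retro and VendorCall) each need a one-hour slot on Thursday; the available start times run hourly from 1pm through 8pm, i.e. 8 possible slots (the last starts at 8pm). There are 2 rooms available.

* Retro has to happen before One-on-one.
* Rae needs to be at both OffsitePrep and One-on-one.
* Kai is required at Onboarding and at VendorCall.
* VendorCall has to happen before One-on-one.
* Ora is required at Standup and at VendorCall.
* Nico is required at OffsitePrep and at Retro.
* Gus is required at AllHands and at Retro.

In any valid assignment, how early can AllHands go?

AllHands at 1pm is achievable: Standup in 5pm, Retro in 2pm, One-on-one in 3pm, VendorCall in 1pm, Sync in 4pm, Onboarding in 3pm, OffsitePrep in 4pm, AllHands in 1pm, Planning in 2pm.

1pm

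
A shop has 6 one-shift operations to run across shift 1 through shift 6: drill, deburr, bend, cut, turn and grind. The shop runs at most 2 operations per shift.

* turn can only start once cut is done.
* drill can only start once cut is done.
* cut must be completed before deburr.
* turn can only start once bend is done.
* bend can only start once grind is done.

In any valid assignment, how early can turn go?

Precedence pushes turn to at least shift 3.
turn at shift 3 is achievable: cut -> shift 1; bend -> shift 2; turn -> shift 3; drill -> shift 2; deburr -> shift 3; grind -> shift 1.

shift 3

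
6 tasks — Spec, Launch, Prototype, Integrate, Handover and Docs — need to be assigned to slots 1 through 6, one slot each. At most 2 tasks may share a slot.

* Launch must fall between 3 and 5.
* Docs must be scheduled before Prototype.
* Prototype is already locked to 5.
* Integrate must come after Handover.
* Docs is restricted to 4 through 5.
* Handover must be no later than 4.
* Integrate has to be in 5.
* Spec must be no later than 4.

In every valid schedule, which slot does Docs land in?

Docs is available from 4; Docs's own window allows nothing later than 5; downstream work caps Docs at 4.
So Docs is pinned to 4.

4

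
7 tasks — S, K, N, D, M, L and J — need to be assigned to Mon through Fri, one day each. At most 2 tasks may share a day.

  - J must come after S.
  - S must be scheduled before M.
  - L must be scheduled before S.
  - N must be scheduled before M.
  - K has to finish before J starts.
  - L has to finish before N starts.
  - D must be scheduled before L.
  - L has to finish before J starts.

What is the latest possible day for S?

Precedence pushes S to at least Wed; downstream work caps S at Thu.
S at Thu is achievable: D=Mon, S=Thu, N=Wed, L=Tue, J=Fri, M=Fri, K=Mon.

Thu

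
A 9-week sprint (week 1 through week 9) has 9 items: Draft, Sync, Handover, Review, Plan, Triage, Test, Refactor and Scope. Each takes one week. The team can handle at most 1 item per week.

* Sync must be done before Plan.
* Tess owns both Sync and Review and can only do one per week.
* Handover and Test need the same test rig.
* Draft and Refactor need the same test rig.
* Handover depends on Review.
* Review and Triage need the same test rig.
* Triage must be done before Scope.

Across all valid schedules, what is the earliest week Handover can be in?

Precedence pushes Handover to at least week 2.
Handover at week 2 is achievable: Handover -> week 2; Test -> week 8; Scope -> week 6; Draft -> week 7; Review -> week 1; Refactor -> week 9; Plan -> week 4; Triage -> week 5; Sync -> week 3.

week 2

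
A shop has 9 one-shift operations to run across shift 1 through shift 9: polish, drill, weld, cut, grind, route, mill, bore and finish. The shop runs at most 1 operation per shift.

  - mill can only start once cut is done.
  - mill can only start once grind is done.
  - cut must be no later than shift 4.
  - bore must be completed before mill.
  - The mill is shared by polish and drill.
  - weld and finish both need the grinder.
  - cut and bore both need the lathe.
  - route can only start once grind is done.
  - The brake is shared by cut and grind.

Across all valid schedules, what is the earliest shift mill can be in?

shift 4

Precedence pushes mill to at least shift 2.
mill at shift 4 is achievable: polish -> shift 6, finish -> shift 9, weld -> shift 8, route -> shift 5, cut -> shift 1, mill -> shift 4, drill -> shift 7, grind -> shift 2, bore -> shift 3.
Nothing earlier works — the conflict and capacity constraints rule out every shift before shift 4.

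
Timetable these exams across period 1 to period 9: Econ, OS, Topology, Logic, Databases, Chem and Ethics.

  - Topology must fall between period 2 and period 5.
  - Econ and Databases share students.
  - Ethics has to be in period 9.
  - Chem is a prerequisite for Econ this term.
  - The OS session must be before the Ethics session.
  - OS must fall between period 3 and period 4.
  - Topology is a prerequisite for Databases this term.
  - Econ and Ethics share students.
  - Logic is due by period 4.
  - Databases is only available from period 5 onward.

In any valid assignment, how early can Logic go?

Logic's own window allows nothing later than period 4.
Logic at period 1 is achievable: Logic -> period 1, Ethics -> period 9, Databases -> period 5, OS -> period 3, Topology -> period 2, Chem -> period 1, Econ -> period 2.

period 1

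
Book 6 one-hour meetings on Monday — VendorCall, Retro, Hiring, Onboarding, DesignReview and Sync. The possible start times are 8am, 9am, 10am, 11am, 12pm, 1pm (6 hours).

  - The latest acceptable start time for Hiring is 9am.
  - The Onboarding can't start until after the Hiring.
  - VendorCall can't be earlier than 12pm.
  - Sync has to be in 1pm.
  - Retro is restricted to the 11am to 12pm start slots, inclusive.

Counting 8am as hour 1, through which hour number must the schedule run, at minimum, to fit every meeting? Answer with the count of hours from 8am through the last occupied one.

6

The precedence chain requires at least 2 distinct hours.
Sync can't be placed before 1pm — that is hour 6 counting from 8am — so the schedule must run through at least 6 hours.
6 works (last occupied hour: 1pm): for example Retro in 11am; DesignReview in 8am; Hiring in 8am; Onboarding in 9am; Sync in 1pm; VendorCall in 12pm.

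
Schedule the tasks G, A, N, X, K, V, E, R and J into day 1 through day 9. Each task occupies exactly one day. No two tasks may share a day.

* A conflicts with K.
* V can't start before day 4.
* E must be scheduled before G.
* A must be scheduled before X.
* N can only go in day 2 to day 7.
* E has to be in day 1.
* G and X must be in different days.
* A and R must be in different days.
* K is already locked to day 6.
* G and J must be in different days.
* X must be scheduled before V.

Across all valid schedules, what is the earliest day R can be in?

R at day 2 is achievable: J in day 9, E in day 1, K in day 6, N in day 7, X in day 4, V in day 5, A in day 3, R in day 2, G in day 8.
Nothing earlier works — the conflict and capacity constraints rule out every day before day 2.

day 2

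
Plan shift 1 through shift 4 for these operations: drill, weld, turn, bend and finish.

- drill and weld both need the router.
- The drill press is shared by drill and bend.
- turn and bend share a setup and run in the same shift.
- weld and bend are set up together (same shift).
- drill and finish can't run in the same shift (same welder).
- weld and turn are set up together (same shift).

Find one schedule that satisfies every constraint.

drill=shift 1; turn=shift 2; weld=shift 2; bend=shift 2; finish=shift 2

Checking: drill(shift 1) != weld(shift 2); drill(shift 1) != finish(shift 2); drill(shift 1) != bend(shift 2); turn = bend = shift 2; weld = turn = shift 2; weld = bend = shift 2.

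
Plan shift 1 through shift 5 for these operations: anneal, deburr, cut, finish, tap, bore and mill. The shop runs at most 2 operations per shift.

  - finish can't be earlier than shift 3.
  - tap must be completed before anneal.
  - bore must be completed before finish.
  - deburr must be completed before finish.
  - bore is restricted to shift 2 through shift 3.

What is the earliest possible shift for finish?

Finish is available from shift 3.
finish at shift 3 is achievable: deburr in shift 1; finish in shift 3; mill in shift 4; anneal in shift 2; tap in shift 1; cut in shift 3; bore in shift 2.

shift 3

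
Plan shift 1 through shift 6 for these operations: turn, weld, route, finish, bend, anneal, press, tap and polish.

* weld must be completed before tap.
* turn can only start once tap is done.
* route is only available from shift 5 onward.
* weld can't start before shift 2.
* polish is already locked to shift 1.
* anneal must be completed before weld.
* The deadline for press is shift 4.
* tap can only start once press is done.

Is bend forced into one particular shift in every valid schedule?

No

bend can be shift 1 (e.g. press in shift 1; turn in shift 4; anneal in shift 1; polish in shift 1; route in shift 5; weld in shift 2; bend in shift 1; tap in shift 3; finish in shift 1) or shift 2 (e.g. polish in shift 1; bend in shift 2; finish in shift 1; weld in shift 2; anneal in shift 1; tap in shift 3; route in shift 5; turn in shift 4; press in shift 1).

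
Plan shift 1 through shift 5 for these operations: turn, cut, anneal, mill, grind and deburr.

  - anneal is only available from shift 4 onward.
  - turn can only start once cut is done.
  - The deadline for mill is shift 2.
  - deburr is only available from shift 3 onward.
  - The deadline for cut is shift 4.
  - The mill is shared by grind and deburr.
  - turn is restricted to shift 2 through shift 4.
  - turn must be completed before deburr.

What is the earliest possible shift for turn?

Turn is available from shift 2; turn's own window allows nothing later than shift 4.
turn at shift 2 is achievable: cut -> shift 1; turn -> shift 2; grind -> shift 1; mill -> shift 1; deburr -> shift 3; anneal -> shift 4.

shift 2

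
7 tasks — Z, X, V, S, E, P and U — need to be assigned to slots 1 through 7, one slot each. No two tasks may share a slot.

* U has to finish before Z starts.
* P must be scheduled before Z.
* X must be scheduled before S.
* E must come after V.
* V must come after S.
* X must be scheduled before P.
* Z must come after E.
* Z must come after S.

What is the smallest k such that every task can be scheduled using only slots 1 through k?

7

The precedence chain requires at least 5 distinct slots.
With at most 1 per slot and 7 tasks, at least 7 slots are needed.
7 works (last occupied slot: 7): for example X -> 1, S -> 2, P -> 5, V -> 3, U -> 6, E -> 4, Z -> 7.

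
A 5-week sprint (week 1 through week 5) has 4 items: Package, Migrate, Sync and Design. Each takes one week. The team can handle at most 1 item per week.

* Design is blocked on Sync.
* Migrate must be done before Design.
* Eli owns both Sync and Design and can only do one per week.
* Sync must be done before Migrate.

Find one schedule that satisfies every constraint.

Package=week 4, Migrate=week 2, Sync=week 1, Design=week 3

Checking: Sync(week 1) before Migrate(week 2); Sync(week 1) before Design(week 3); Migrate(week 2) before Design(week 3); Sync(week 1) != Design(week 3); max 1 per week (cap 1).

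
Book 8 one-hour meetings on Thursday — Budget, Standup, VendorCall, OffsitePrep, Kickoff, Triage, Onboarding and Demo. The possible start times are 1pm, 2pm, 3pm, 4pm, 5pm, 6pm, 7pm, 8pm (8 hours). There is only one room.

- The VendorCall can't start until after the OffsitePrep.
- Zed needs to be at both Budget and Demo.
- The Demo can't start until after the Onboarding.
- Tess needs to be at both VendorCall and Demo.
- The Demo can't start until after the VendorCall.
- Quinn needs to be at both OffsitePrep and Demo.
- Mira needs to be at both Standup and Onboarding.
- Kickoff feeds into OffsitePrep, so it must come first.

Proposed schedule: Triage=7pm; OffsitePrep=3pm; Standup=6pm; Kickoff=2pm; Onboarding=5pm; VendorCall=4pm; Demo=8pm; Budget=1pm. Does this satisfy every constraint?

Valid

There is only one room — holds.
The VendorCall can't start until after the OffsitePrep — holds.
The Demo can't start until after the VendorCall — holds.
Quinn needs to be at both OffsitePrep and Demo — holds.
Tess needs to be at both VendorCall and Demo — holds.
Mira needs to be at both Standup and Onboarding — holds.
Kickoff feeds into OffsitePrep, so it must come first — holds.
Zed needs to be at both Budget and Demo — holds.
The Demo can't start until after the Onboarding — holds.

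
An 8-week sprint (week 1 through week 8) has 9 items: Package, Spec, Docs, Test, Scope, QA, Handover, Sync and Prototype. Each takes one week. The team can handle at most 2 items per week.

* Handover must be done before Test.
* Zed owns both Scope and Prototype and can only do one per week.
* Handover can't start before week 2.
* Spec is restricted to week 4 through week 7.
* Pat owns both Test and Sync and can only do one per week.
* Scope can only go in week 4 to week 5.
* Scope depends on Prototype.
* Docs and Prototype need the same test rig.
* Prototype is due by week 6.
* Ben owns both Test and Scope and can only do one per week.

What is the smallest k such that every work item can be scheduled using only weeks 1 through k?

5

The precedence chain requires at least 2 distinct weeks.
With at most 2 per week and 9 work items, at least 5 weeks are needed.
Spec can't be placed before week 4, so the schedule must run through at least week 4.
5 works (last occupied week: week 5): for example Sync in week 5, Package in week 1, Prototype in week 1, Docs in week 2, Test in week 3, Scope in week 4, Spec in week 4, Handover in week 2, QA in week 3.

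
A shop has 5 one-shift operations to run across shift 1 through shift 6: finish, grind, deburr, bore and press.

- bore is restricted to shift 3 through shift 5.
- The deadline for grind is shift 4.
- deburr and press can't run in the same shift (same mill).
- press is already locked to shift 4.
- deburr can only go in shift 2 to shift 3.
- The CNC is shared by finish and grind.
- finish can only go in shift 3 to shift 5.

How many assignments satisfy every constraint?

Splitting on finish: it can be shift 3 (18), shift 4 (18), shift 5 (24). Listing each branch's schedules as (grind, deburr, bore, press) by shift number:
finish=shift 3: (1,2,3,4) (1,2,4,4) (1,2,5,4) (1,3,3,4) (1,3,4,4) (1,3,5,4) (2,2,3,4) (2,2,4,4) (2,2,5,4) (2,3,3,4) (2,3,4,4) (2,3,5,4) (4,2,3,4) (4,2,4,4) (4,2,5,4) (4,3,3,4) (4,3,4,4) (4,3,5,4) — 18.
finish=shift 4: (1,2,3,4) (1,2,4,4) (1,2,5,4) (1,3,3,4) (1,3,4,4) (1,3,5,4) (2,2,3,4) (2,2,4,4) (2,2,5,4) (2,3,3,4) (2,3,4,4) (2,3,5,4) (3,2,3,4) (3,2,4,4) (3,2,5,4) (3,3,3,4) (3,3,4,4) (3,3,5,4) — 18.
finish=shift 5: (1,2,3,4) (1,2,4,4) (1,2,5,4) (1,3,3,4) (1,3,4,4) (1,3,5,4) (2,2,3,4) (2,2,4,4) (2,2,5,4) (2,3,3,4) (2,3,4,4) (2,3,5,4) (3,2,3,4) (3,2,4,4) (3,2,5,4) (3,3,3,4) (3,3,4,4) (3,3,5,4) (4,2,3,4) (4,2,4,4) (4,2,5,4) (4,3,3,4) (4,3,4,4) (4,3,5,4) — 24.
Summing: 18 + 18 + 24 = 60.

60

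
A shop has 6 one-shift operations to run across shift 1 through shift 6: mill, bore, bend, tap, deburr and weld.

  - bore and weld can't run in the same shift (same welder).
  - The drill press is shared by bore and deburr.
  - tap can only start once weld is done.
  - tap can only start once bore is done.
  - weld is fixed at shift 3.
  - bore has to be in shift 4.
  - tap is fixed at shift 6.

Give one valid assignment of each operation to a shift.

weld=shift 3; tap=shift 6; bore=shift 4; bend=shift 1; mill=shift 1; deburr=shift 1

Checking: bore(shift 4) before tap(shift 6); weld(shift 3) before tap(shift 6); bore(shift 4) != deburr(shift 1); bore(shift 4) != weld(shift 3); tap=shift 6 in [shift 6,shift 6]; bore=shift 4 in [shift 4,shift 4]; weld=shift 3 in [shift 3,shift 3].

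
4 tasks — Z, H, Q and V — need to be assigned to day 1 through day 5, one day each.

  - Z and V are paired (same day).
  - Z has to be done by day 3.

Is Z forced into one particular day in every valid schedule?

No

Z can be day 1 (e.g. Q -> day 1; H -> day 1; Z -> day 1; V -> day 1) or day 2 (e.g. V=day 2, H=day 1, Z=day 2, Q=day 1).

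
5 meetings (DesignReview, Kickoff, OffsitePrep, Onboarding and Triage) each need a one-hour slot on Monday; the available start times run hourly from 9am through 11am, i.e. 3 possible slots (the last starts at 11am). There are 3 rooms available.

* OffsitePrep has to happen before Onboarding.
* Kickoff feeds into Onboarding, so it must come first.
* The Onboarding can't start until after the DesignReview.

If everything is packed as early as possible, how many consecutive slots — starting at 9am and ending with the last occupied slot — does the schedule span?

2 slots

The precedence chain requires at least 2 distinct slots.
With at most 3 per slot and 5 meetings, at least 2 slots are needed.
2 works (last occupied slot: 10am): for example OffsitePrep -> 9am, DesignReview -> 9am, Kickoff -> 9am, Triage -> 10am, Onboarding -> 10am.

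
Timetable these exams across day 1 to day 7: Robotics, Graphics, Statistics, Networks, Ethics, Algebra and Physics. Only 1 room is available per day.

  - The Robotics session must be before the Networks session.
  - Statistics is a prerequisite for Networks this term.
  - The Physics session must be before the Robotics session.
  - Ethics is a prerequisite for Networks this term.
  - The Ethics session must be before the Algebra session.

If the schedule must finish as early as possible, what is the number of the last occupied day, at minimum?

The precedence chain requires at least 3 distinct days.
With at most 1 per day and 7 exams, at least 7 days are needed.
7 works (last occupied day: day 7): for example Robotics=day 2; Algebra=day 6; Networks=day 5; Statistics=day 4; Graphics=day 7; Ethics=day 3; Physics=day 1.

day 7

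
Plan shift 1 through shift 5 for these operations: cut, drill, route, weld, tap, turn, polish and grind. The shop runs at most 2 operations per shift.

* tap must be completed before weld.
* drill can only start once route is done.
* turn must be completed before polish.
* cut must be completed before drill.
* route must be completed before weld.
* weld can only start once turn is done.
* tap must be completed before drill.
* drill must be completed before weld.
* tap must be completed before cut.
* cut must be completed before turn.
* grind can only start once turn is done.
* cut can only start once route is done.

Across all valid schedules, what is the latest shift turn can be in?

shift 3

Precedence pushes turn to at least shift 3; downstream work caps turn at shift 4.
turn at shift 3 is achievable: weld -> shift 4, polish -> shift 4, tap -> shift 1, drill -> shift 3, route -> shift 1, grind -> shift 5, turn -> shift 3, cut -> shift 2.
Nothing later works — the capacity limit rule out every shift after shift 3.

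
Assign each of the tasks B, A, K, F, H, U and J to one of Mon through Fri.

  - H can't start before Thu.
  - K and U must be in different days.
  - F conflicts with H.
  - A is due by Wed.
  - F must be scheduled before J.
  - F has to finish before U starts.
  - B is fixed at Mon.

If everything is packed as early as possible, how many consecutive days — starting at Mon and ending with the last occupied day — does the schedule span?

The precedence chain requires at least 2 distinct days.
H can't be placed before Thu — that is day 4 counting from Mon — so the schedule must run through at least 4 days.
4 works (last occupied day: Thu): for example J=Tue, B=Mon, K=Mon, U=Tue, A=Mon, H=Thu, F=Mon.

4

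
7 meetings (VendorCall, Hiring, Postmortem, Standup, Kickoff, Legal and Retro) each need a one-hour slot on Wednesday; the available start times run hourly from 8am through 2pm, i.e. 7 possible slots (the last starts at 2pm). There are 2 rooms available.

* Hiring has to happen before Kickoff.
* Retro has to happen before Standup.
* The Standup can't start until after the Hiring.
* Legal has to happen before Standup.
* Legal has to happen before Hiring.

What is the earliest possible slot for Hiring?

9am

Precedence pushes Hiring to at least 9am; downstream work caps Hiring at 1pm.
Hiring at 9am is achievable: Hiring in 9am, Kickoff in 10am, Postmortem in 11am, Standup in 10am, Legal in 8am, VendorCall in 9am, Retro in 8am.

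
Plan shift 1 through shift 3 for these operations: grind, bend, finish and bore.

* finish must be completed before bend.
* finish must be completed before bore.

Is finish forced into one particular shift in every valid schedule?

finish can be shift 1 (e.g. grind=shift 1, finish=shift 1, bend=shift 2, bore=shift 2) or shift 2 (e.g. bend -> shift 3; bore -> shift 3; grind -> shift 1; finish -> shift 2).

No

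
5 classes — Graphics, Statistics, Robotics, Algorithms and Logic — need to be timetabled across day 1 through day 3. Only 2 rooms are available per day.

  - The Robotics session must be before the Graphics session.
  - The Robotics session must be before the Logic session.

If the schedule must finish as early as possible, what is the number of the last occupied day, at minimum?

day 3

The precedence chain requires at least 2 distinct days.
With at most 2 per day and 5 classes, at least 3 days are needed.
3 works (last occupied day: day 3): for example Algorithms=day 3; Graphics=day 2; Statistics=day 1; Logic=day 2; Robotics=day 1.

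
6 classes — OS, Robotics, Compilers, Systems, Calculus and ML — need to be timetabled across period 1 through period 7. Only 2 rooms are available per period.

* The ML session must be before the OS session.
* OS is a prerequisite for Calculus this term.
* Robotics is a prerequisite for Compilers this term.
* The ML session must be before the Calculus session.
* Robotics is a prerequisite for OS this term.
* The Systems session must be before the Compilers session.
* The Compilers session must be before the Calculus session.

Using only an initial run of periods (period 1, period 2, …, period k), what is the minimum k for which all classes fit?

The precedence chain requires at least 3 distinct periods.
With at most 2 per period and 6 classes, at least 3 periods are needed.
Could 3 periods be enough, i.e. nothing placed later than period 3? No: Compilers must come after Robotics (at period 1 or later) → {period 2, period 3}; Robotics must come before Compilers (at period 3 or earlier) → {period 1, period 2}; Calculus must come after OS (at period 1 or later) → {period 2, period 3}; OS must come before Calculus (at period 3 or earlier) → {period 1, period 2}; ML must come before Calculus (at period 3 or earlier) → {period 1, period 2}; Systems must come before Compilers (at period 3 or earlier) → {period 1, period 2}; OS must come after ML (at period 1 or later) → {period 2}; ML must come before OS (at period 2 or earlier) → {period 1}; Calculus must come after Compilers (at period 2 or later) → {period 3}; Compilers must come before Calculus (at period 3 or earlier) → {period 2}; Robotics must come before OS (at period 2 or earlier) → {period 1}; Systems can't use period 1, already full with Robotics and ML (limit 2) → {period 2}; that puts OS, Compilers and Systems all in period 2 — more than 2 per period.
So 3 periods is not enough.
4 works (last occupied period: period 4): for example Robotics in period 1, Compilers in period 3, ML in period 1, Calculus in period 4, Systems in period 2, OS in period 2.

4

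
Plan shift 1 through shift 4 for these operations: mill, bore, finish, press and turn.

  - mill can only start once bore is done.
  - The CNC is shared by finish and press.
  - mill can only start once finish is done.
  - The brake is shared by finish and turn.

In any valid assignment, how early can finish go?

Downstream work caps finish at shift 3.
finish at shift 1 is achievable: bore=shift 1, turn=shift 2, press=shift 2, finish=shift 1, mill=shift 2.

shift 1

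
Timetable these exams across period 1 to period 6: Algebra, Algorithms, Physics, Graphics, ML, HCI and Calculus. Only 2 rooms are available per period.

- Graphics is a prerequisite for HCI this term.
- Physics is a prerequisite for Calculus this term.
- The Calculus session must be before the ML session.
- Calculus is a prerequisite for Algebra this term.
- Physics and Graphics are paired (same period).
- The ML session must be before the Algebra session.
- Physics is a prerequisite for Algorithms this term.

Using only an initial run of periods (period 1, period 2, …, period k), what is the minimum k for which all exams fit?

The precedence chain requires at least 4 distinct periods.
With at most 2 per period and 7 exams, at least 4 periods are needed.
4 works (last occupied period: period 4): for example Calculus -> period 2; Algorithms -> period 2; ML -> period 3; HCI -> period 3; Physics -> period 1; Graphics -> period 1; Algebra -> period 4.

4 periods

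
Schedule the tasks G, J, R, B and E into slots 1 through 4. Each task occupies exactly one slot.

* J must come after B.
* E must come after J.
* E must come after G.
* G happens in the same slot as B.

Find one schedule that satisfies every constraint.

E=3, R=1, B=1, G=1, J=2

Checking: J(2) before E(3); B(1) before J(2); G(1) before E(3); G = B = 1.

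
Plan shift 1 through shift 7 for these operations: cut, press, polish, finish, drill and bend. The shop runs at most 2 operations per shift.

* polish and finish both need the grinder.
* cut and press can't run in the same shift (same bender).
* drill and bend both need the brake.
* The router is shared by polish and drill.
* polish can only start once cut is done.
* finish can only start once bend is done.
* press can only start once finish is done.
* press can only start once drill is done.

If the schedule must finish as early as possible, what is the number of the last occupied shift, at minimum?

shift 3

The precedence chain requires at least 3 distinct shifts.
With at most 2 per shift and 6 operations, at least 3 shifts are needed.
3 works (last occupied shift: shift 3): for example polish in shift 3, press in shift 3, cut in shift 1, bend in shift 1, finish in shift 2, drill in shift 2.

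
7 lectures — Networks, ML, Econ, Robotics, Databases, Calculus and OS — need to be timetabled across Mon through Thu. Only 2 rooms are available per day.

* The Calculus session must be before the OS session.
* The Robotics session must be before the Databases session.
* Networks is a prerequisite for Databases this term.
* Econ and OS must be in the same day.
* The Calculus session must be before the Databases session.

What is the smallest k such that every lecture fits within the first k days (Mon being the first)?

4

The precedence chain requires at least 2 distinct days.
With at most 2 per day and 7 lectures, at least 4 days are needed.
4 works (last occupied day: Thu): for example Networks -> Mon, Econ -> Thu, OS -> Thu, Robotics -> Tue, ML -> Tue, Calculus -> Mon, Databases -> Wed.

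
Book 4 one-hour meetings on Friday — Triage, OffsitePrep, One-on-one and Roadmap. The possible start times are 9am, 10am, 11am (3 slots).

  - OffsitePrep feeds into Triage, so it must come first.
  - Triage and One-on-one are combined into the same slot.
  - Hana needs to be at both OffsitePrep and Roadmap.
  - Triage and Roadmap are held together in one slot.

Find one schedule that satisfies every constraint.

Roadmap=10am, Triage=10am, One-on-one=10am, OffsitePrep=9am

Checking: OffsitePrep(9am) before Triage(10am); OffsitePrep(9am) != Roadmap(10am); Triage = One-on-one = 10am; Triage = Roadmap = 10am.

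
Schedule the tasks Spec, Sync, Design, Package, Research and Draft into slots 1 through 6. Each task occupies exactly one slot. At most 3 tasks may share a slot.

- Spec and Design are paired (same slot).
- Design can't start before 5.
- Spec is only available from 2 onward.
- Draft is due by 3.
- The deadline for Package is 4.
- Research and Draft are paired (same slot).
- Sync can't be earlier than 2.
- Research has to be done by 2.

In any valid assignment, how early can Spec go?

Spec is available from 2; Spec must be in the same slot as Design, which can't be before 5, so Spec is at least 5.
Spec at 5 is achievable: Sync in 2; Draft in 1; Design in 5; Research in 1; Package in 1; Spec in 5.

5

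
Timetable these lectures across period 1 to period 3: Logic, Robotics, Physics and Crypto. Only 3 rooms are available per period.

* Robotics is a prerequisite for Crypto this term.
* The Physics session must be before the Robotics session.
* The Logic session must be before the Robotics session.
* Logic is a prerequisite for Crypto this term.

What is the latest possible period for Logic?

period 1

Downstream work caps Logic at period 1.
Logic at period 1 is achievable: Logic=period 1; Robotics=period 2; Crypto=period 3; Physics=period 1.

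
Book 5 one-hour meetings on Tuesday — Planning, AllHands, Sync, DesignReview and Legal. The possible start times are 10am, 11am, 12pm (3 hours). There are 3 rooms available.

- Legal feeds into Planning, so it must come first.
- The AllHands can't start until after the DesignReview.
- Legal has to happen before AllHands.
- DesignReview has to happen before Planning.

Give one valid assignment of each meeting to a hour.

Legal -> 10am; Sync -> 10am; Planning -> 11am; AllHands -> 11am; DesignReview -> 10am

Checking: DesignReview(10am) before Planning(11am); Legal(10am) before Planning(11am); Legal(10am) before AllHands(11am); DesignReview(10am) before AllHands(11am); max 3 per hour (cap 3).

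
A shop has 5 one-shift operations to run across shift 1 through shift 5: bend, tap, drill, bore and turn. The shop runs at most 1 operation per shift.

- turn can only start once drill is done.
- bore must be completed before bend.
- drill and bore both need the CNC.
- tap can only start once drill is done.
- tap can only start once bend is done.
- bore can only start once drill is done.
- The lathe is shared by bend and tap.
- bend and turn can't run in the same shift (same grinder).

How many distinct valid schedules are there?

Enumerating: bore=shift 2; turn=shift 5; drill=shift 1; bend=shift 3; tap=shift 4 | bend -> shift 3; turn -> shift 4; drill -> shift 1; bore -> shift 2; tap -> shift 5 | bend in shift 4, drill in shift 1, turn in shift 3, tap in shift 5, bore in shift 2 | drill=shift 1, turn=shift 2, bore=shift 3, bend=shift 4, tap=shift 5.

4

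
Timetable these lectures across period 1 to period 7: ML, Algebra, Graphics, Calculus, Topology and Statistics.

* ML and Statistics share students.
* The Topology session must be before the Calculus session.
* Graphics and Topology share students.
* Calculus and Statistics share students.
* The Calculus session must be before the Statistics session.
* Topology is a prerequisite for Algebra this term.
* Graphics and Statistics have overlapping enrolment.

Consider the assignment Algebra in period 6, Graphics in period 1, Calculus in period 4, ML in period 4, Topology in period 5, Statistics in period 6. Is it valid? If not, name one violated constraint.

The Topology session must be before the Calculus session — violated.
Topology is a prerequisite for Algebra this term — holds.
Calculus and Statistics share students — holds.
ML and Statistics share students — holds.
Graphics and Statistics have overlapping enrolment — holds.
Graphics and Topology share students — holds.
The Calculus session must be before the Statistics session — holds.

No. The Topology session must be before the Calculus session is not satisfied.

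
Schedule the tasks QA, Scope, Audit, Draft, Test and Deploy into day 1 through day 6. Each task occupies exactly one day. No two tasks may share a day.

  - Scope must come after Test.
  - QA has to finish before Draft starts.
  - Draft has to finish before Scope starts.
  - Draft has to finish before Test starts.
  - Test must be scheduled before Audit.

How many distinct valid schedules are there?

12

Splitting on QA: it can be day 1 (10), day 2 (2). Listing each branch's schedules as (Scope, Audit, Draft, Test, Deploy) by day number:
QA=day 1: (4,5,2,3,6) (4,6,2,3,5) (5,4,2,3,6) (5,6,2,3,4) (5,6,2,4,3) (5,6,3,4,2) (6,4,2,3,5) (6,5,2,3,4) (6,5,2,4,3) (6,5,3,4,2) — 10.
QA=day 2: (5,6,3,4,1) (6,5,3,4,1) — 2.
Summing: 10 + 2 = 12.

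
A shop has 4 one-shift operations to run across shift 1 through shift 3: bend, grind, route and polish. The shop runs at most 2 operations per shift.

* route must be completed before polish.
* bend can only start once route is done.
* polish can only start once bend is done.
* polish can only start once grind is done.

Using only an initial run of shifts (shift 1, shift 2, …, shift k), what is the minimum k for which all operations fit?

The precedence chain requires at least 3 distinct shifts.
With at most 2 per shift and 4 operations, at least 2 shifts are needed.
3 works (last occupied shift: shift 3): for example polish=shift 3, grind=shift 1, bend=shift 2, route=shift 1.

3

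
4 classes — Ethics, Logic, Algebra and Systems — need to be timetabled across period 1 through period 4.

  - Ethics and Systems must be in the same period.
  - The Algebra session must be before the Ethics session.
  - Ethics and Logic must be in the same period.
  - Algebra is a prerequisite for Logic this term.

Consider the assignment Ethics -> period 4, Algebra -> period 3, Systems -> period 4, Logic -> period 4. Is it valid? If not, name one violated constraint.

Yes

Ethics and Systems must be in the same period — holds.
Ethics and Logic must be in the same period — holds.
Algebra is a prerequisite for Logic this term — holds.
The Algebra session must be before the Ethics session — holds.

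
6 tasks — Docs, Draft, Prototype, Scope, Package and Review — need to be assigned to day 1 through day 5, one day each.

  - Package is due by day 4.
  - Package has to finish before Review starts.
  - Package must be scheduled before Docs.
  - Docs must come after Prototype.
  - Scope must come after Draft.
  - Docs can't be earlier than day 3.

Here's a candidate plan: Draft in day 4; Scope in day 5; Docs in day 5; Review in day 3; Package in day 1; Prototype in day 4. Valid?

Yes, all constraints hold

Docs can't be earlier than day 3 — holds.
Package must be scheduled before Docs — holds.
Scope must come after Draft — holds.
Docs must come after Prototype — holds.
Package is due by day 4 — holds.
Package has to finish before Review starts — holds.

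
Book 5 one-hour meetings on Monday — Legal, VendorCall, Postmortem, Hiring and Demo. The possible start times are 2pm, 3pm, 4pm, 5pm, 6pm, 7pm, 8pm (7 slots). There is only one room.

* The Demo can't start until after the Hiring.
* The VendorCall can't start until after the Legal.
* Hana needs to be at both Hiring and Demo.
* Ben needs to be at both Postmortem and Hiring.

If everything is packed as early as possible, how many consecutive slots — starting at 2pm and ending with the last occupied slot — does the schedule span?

5

The precedence chain requires at least 2 distinct slots.
With at most 1 per slot and 5 meetings, at least 5 slots are needed.
5 works (last occupied slot: 6pm): for example Postmortem=6pm; Demo=5pm; VendorCall=3pm; Legal=2pm; Hiring=4pm.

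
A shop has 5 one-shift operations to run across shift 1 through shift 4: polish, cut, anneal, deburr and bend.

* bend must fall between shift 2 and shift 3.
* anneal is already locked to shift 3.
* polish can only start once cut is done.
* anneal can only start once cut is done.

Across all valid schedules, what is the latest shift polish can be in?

shift 4

Precedence pushes polish to at least shift 2.
polish at shift 4 is achievable: anneal -> shift 3, bend -> shift 2, polish -> shift 4, cut -> shift 1, deburr -> shift 1.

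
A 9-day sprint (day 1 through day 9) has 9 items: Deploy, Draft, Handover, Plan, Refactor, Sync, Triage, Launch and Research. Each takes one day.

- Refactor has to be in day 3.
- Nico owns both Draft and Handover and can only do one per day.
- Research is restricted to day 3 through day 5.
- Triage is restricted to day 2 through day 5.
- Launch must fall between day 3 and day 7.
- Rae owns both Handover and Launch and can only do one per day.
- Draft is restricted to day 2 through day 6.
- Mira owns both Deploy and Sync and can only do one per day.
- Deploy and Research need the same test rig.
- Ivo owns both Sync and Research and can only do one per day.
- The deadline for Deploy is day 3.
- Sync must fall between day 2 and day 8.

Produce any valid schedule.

Draft=day 2, Plan=day 1, Research=day 3, Triage=day 2, Handover=day 1, Deploy=day 1, Launch=day 3, Refactor=day 3, Sync=day 2

Checking: Handover(day 1) != Launch(day 3); Draft(day 2) != Handover(day 1); Deploy(day 1) != Sync(day 2); Sync(day 2) != Research(day 3); Deploy(day 1) != Research(day 3); Sync=day 2 in [day 2,day 8]; Draft=day 2 in [day 2,day 6]; Launch=day 3 in [day 3,day 7]; Research=day 3 in [day 3,day 5]; Refactor=day 3 in [day 3,day 3]; Triage=day 2 in [day 2,day 5]; Deploy=day 1 in [day 1,day 3].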